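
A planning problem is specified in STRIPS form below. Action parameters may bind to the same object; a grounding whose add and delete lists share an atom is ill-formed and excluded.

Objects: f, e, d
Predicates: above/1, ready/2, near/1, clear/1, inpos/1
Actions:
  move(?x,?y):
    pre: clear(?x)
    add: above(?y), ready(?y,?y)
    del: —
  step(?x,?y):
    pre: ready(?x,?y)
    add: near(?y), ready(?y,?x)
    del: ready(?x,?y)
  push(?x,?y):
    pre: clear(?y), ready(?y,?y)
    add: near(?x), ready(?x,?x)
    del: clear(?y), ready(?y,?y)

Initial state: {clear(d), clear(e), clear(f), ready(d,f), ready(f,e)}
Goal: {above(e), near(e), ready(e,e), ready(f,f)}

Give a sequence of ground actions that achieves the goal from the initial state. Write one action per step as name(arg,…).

move(f,f); move(f,e); step(f,e)

1. move(f,f)  →  {above(f), clear(d), clear(e), clear(f), ready(d,f), ready(f,e), ready(f,f)}
2. move(f,e)  →  {above(e), above(f), clear(d), clear(e), clear(f), ready(d,f), ready(e,e), ready(f,e), ready(f,f)}
3. step(f,e)  →  {above(e), above(f), clear(d), clear(e), clear(f), near(e), ready(d,f), ready(e,e), ready(e,f), ready(f,f)}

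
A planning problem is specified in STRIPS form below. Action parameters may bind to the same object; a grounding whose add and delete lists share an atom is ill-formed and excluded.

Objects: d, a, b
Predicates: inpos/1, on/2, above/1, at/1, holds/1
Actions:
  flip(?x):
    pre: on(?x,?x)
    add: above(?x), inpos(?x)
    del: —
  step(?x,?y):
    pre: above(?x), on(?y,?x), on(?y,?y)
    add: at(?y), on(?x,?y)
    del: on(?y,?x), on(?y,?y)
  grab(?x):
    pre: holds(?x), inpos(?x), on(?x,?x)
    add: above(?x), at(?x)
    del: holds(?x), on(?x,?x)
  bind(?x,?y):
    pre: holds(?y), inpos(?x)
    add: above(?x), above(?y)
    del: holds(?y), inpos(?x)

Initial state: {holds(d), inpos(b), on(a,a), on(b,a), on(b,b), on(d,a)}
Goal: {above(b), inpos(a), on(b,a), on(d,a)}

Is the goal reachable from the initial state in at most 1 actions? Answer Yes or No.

1. flip(a)  →  {above(a), holds(d), inpos(a), inpos(b), on(a,a), on(b,a), on(b,b), on(d,a)}
2. flip(b)  →  {above(a), above(b), holds(d), inpos(a), inpos(b), on(a,a), on(b,a), on(b,b), on(d,a)}
optimal plan length = 2; 2 > 1

No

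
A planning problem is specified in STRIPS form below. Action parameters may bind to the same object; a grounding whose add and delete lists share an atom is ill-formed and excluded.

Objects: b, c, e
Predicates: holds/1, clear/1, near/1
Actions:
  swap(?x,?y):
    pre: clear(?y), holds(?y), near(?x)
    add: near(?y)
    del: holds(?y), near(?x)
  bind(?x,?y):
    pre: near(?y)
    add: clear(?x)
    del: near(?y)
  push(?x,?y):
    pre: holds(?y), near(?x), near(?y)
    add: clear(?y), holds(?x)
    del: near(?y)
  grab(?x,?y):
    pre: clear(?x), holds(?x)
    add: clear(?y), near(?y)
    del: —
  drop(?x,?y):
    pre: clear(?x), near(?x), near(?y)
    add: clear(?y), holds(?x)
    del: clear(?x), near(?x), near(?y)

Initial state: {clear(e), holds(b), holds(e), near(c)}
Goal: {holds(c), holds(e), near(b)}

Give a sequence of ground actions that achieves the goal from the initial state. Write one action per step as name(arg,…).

1. grab(e,b)  →  {clear(b), clear(e), holds(b), holds(e), near(b), near(c)}
2. push(c,b)  →  {clear(b), clear(e), holds(b), holds(c), holds(e), near(c)}
3. swap(c,b)  →  {clear(b), clear(e), holds(c), holds(e), near(b)}

grab(e,b); push(c,b); swap(c,b)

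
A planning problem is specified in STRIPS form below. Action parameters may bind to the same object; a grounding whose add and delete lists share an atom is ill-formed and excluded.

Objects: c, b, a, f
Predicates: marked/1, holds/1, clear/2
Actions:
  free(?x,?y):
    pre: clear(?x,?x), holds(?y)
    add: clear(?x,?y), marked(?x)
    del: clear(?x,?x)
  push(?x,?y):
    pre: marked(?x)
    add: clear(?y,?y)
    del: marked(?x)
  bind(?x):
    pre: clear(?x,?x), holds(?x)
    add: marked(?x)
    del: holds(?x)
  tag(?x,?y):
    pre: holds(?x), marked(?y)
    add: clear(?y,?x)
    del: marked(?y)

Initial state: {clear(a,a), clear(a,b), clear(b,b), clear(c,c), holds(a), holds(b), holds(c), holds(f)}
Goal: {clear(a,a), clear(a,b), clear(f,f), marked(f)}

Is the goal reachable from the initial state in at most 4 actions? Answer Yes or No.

1. free(c,b)  →  {clear(a,a), clear(a,b), clear(b,b), clear(c,b), holds(a), holds(b), holds(c), holds(f), marked(c)}
2. push(c,f)  →  {clear(a,a), clear(a,b), clear(b,b), clear(c,b), clear(f,f), holds(a), holds(b), holds(c), holds(f)}
3. bind(f)  →  {clear(a,a), clear(a,b), clear(b,b), clear(c,b), clear(f,f), holds(a), holds(b), holds(c), marked(f)}
optimal plan length = 3; 3 ≤ 4

Yes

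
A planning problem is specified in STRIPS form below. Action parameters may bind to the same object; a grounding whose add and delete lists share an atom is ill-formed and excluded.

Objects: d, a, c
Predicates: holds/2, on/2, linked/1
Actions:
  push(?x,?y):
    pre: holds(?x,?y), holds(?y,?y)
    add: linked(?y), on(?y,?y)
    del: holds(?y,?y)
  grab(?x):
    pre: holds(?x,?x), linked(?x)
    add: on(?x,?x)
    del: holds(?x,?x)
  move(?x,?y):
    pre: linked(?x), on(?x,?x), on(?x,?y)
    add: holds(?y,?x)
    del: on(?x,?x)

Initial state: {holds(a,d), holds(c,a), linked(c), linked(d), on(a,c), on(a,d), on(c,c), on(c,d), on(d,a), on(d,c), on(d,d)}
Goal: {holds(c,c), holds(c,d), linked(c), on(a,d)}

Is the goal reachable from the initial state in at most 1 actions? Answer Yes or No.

1. move(d,c)  →  {holds(a,d), holds(c,a), holds(c,d), linked(c), linked(d), on(a,c), on(a,d), on(c,c), on(c,d), on(d,a), on(d,c)}
2. move(c,c)  →  {holds(a,d), holds(c,a), holds(c,c), holds(c,d), linked(c), linked(d), on(a,c), on(a,d), on(c,d), on(d,a), on(d,c)}
optimal plan length = 2; 2 > 1

No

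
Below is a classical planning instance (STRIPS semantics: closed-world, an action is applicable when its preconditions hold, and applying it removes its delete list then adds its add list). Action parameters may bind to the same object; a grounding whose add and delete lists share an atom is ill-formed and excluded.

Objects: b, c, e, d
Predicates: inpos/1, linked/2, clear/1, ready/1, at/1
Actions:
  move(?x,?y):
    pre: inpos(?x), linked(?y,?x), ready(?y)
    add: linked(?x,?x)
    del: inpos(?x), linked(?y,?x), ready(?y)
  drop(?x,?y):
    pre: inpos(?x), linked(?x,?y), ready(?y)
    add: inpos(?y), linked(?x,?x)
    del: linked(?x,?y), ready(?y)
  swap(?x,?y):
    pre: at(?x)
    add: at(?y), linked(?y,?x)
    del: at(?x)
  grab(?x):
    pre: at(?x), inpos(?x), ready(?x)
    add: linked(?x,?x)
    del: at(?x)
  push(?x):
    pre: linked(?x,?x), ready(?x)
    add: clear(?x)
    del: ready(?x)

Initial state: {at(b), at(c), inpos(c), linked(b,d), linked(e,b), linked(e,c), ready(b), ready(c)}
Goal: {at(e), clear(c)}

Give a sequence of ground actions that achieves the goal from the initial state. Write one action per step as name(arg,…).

1. swap(b,e)  →  {at(c), at(e), inpos(c), linked(b,d), linked(e,b), linked(e,c), ready(b), ready(c)}
2. grab(c)  →  {at(e), inpos(c), linked(b,d), linked(c,c), linked(e,b), linked(e,c), ready(b), ready(c)}
3. push(c)  →  {at(e), clear(c), inpos(c), linked(b,d), linked(c,c), linked(e,b), linked(e,c), ready(b)}

swap(b,e); grab(c); push(c)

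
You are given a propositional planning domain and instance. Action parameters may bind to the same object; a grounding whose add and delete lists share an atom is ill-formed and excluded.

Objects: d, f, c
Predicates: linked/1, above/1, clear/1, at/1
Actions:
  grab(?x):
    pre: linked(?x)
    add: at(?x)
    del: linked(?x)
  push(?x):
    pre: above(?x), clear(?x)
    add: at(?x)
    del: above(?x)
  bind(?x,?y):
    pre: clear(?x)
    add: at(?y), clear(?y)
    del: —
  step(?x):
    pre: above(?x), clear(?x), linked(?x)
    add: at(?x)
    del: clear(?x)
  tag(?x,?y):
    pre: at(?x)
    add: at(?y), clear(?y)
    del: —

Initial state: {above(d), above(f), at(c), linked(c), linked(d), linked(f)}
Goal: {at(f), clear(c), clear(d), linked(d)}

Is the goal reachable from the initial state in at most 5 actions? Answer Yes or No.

1. grab(f)  →  {above(d), above(f), at(c), at(f), linked(c), linked(d)}
2. tag(f,d)  →  {above(d), above(f), at(c), at(d), at(f), clear(d), linked(c), linked(d)}
3. bind(d,c)  →  {above(d), above(f), at(c), at(d), at(f), clear(c), clear(d), linked(c), linked(d)}
optimal plan length = 3; 3 ≤ 5

Yes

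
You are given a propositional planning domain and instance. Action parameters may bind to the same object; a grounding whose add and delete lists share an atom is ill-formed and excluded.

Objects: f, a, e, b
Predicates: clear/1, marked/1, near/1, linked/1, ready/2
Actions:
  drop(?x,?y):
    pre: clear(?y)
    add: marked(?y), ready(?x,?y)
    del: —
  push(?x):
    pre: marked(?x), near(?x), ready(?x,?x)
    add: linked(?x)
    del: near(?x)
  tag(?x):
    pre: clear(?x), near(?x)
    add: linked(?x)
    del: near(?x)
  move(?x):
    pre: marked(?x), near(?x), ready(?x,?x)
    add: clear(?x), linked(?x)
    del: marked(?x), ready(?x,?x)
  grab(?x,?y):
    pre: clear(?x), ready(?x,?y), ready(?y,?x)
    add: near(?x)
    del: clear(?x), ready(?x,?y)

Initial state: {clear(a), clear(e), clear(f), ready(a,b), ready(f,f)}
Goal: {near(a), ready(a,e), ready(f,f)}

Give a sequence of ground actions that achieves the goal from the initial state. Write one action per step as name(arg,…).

drop(a,a); drop(a,e); grab(a,a)

1. drop(a,a)  →  {clear(a), clear(e), clear(f), marked(a), ready(a,a), ready(a,b), ready(f,f)}
2. drop(a,e)  →  {clear(a), clear(e), clear(f), marked(a), marked(e), ready(a,a), ready(a,b), ready(a,e), ready(f,f)}
3. grab(a,a)  →  {clear(e), clear(f), marked(a), marked(e), near(a), ready(a,b), ready(a,e), ready(f,f)}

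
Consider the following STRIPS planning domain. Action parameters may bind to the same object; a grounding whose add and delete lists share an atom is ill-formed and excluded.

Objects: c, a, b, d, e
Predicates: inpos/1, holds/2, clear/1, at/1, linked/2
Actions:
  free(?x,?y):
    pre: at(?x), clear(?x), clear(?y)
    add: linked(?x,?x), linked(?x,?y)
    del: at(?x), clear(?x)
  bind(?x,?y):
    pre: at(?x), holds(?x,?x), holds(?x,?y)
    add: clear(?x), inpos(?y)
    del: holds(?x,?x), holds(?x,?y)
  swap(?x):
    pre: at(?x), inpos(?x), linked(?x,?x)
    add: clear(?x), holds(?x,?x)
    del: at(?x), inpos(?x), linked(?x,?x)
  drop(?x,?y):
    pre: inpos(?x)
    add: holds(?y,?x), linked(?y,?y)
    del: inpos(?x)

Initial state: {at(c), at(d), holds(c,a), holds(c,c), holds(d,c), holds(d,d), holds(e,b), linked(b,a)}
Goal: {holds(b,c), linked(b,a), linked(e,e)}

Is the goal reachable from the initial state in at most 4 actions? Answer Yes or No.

1. bind(c,c)  →  {at(c), at(d), clear(c), holds(c,a), holds(d,c), holds(d,d), holds(e,b), inpos(c), linked(b,a)}
2. bind(d,d)  →  {at(c), at(d), clear(c), clear(d), holds(c,a), holds(d,c), holds(e,b), inpos(c), inpos(d), linked(b,a)}
3. drop(c,b)  →  {at(c), at(d), clear(c), clear(d), holds(b,c), holds(c,a), holds(d,c), holds(e,b), inpos(d), linked(b,a), linked(b,b)}
4. drop(d,e)  →  {at(c), at(d), clear(c), clear(d), holds(b,c), holds(c,a), holds(d,c), holds(e,b), holds(e,d), linked(b,a), linked(b,b), linked(e,e)}
optimal plan length = 4; 4 ≤ 4

Yes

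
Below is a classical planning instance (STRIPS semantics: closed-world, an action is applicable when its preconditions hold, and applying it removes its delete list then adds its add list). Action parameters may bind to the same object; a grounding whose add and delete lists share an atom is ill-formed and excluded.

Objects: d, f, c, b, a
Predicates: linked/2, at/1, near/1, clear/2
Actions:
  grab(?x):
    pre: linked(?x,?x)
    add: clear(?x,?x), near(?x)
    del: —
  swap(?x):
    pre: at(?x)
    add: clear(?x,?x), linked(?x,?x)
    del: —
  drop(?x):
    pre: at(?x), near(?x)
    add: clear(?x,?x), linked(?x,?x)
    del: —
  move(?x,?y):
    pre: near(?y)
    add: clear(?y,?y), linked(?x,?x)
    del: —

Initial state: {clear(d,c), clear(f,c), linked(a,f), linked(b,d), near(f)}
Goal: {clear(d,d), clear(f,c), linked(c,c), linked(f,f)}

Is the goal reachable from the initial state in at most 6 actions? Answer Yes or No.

1. move(d,f)  →  {clear(d,c), clear(f,c), clear(f,f), linked(a,f), linked(b,d), linked(d,d), near(f)}
2. grab(d)  →  {clear(d,c), clear(d,d), clear(f,c), clear(f,f), linked(a,f), linked(b,d), linked(d,d), near(d), near(f)}
3. move(f,d)  →  {clear(d,c), clear(d,d), clear(f,c), clear(f,f), linked(a,f), linked(b,d), linked(d,d), linked(f,f), near(d), near(f)}
4. move(c,d)  →  {clear(d,c), clear(d,d), clear(f,c), clear(f,f), linked(a,f), linked(b,d), linked(c,c), linked(d,d), linked(f,f), near(d), near(f)}
optimal plan length = 4; 4 ≤ 6

Yes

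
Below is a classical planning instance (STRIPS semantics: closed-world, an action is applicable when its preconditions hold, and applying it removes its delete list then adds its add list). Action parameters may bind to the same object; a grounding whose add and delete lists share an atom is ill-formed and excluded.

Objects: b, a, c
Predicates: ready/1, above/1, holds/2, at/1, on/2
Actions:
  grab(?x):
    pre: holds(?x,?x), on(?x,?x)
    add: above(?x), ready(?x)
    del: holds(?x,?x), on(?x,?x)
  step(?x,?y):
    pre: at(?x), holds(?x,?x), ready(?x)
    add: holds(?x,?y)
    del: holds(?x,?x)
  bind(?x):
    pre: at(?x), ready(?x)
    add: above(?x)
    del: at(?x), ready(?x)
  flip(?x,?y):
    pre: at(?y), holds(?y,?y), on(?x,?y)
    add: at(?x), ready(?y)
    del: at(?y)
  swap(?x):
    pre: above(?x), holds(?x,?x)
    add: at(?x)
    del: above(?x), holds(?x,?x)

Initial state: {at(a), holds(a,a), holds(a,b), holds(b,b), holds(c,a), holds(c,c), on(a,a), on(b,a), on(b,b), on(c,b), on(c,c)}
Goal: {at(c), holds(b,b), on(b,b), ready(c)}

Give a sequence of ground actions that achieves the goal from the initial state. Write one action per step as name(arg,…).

grab(c); flip(b,a); flip(c,b)

1. grab(c)  →  {above(c), at(a), holds(a,a), holds(a,b), holds(b,b), holds(c,a), on(a,a), on(b,a), on(b,b), on(c,b), ready(c)}
2. flip(b,a)  →  {above(c), at(b), holds(a,a), holds(a,b), holds(b,b), holds(c,a), on(a,a), on(b,a), on(b,b), on(c,b), ready(a), ready(c)}
3. flip(c,b)  →  {above(c), at(c), holds(a,a), holds(a,b), holds(b,b), holds(c,a), on(a,a), on(b,a), on(b,b), on(c,b), ready(a), ready(b), ready(c)}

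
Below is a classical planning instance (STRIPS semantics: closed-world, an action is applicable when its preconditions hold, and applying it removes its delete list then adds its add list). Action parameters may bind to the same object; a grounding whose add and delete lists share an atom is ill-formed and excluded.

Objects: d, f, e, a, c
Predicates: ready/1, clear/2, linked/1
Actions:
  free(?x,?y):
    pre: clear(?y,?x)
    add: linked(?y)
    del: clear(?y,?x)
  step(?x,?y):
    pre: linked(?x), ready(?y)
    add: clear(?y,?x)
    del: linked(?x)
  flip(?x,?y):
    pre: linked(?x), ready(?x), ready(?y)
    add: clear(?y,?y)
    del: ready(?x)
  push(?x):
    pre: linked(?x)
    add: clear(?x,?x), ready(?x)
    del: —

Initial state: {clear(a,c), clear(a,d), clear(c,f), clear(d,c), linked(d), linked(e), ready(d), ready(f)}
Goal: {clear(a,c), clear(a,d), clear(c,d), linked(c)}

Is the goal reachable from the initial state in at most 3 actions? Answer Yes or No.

1. free(f,c)  →  {clear(a,c), clear(a,d), clear(d,c), linked(c), linked(d), linked(e), ready(d), ready(f)}
2. push(c)  →  {clear(a,c), clear(a,d), clear(c,c), clear(d,c), linked(c), linked(d), linked(e), ready(c), ready(d), ready(f)}
3. step(d,c)  →  {clear(a,c), clear(a,d), clear(c,c), clear(c,d), clear(d,c), linked(c), linked(e), ready(c), ready(d), ready(f)}
optimal plan length = 3; 3 ≤ 3

Yes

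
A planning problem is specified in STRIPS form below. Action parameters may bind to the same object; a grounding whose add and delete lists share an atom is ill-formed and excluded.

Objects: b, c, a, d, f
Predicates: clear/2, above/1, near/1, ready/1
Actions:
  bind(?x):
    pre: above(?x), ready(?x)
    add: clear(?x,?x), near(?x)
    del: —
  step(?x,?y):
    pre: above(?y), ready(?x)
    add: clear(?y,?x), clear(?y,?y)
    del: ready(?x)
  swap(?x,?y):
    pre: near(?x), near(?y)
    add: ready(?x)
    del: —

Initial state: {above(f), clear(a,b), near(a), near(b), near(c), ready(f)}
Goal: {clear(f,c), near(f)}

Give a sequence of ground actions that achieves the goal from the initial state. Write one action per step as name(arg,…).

bind(f); swap(c,b); step(c,f)

1. bind(f)  →  {above(f), clear(a,b), clear(f,f), near(a), near(b), near(c), near(f), ready(f)}
2. swap(c,b)  →  {above(f), clear(a,b), clear(f,f), near(a), near(b), near(c), near(f), ready(c), ready(f)}
3. step(c,f)  →  {above(f), clear(a,b), clear(f,c), clear(f,f), near(a), near(b), near(c), near(f), ready(f)}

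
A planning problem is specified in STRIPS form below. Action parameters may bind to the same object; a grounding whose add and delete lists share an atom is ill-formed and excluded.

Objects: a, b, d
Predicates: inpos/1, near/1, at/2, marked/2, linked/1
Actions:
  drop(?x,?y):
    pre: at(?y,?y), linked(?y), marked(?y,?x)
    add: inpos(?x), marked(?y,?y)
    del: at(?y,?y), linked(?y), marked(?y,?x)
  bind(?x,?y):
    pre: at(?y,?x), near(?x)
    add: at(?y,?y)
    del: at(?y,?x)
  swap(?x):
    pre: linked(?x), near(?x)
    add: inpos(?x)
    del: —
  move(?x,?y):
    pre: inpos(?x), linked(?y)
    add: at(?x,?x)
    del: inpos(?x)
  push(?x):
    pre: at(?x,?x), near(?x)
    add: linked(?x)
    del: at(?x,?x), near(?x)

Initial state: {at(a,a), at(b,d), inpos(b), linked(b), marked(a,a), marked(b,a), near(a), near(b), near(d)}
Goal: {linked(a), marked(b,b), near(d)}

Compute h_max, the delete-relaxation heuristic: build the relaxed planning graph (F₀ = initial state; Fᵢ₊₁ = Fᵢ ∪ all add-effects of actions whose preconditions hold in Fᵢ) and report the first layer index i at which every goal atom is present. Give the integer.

F0 = init (9 atoms)
F1 = F0 ∪ {at(b,b), linked(a)}  (11 atoms)
F2 = F1 ∪ {inpos(a), marked(b,b)}  (13 atoms)
goal ⊆ F2  ⇒  h_max = 2

2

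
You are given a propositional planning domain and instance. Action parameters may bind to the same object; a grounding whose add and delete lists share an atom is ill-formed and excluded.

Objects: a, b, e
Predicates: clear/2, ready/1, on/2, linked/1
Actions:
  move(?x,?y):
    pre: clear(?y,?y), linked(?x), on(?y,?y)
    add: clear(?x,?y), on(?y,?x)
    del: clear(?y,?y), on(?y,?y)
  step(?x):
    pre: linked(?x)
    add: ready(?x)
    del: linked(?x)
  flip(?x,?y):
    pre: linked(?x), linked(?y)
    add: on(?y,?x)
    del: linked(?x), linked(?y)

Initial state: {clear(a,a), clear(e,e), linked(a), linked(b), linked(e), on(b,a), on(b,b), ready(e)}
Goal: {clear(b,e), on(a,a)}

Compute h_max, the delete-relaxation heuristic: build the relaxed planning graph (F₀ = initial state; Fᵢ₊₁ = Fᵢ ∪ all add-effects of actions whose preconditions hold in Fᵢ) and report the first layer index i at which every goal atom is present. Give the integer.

F0 = init (8 atoms)
F1 = F0 ∪ {on(a,a), on(a,b), on(a,e), on(b,e), on(e,a), on(e,b), on(e,e), ready(a), ready(b)}  (17 atoms)
F2 = F1 ∪ {clear(a,e), clear(b,a), clear(b,e), clear(e,a)}  (21 atoms)
goal ⊆ F2  ⇒  h_max = 2

2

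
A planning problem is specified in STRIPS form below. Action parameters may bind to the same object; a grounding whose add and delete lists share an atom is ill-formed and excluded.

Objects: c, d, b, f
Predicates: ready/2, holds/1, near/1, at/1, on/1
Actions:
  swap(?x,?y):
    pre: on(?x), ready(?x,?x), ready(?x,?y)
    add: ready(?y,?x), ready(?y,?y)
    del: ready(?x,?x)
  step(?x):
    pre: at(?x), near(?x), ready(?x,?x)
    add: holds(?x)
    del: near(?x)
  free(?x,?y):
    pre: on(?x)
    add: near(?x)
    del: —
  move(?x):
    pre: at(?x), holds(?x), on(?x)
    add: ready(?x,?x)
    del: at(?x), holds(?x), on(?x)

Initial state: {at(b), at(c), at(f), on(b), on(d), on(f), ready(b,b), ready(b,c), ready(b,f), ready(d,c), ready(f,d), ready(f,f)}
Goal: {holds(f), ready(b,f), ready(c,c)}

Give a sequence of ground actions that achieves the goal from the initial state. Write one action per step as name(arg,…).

1. swap(b,c)  →  {at(b), at(c), at(f), on(b), on(d), on(f), ready(b,c), ready(b,f), ready(c,b), ready(c,c), ready(d,c), ready(f,d), ready(f,f)}
2. free(f,c)  →  {at(b), at(c), at(f), near(f), on(b), on(d), on(f), ready(b,c), ready(b,f), ready(c,b), ready(c,c), ready(d,c), ready(f,d), ready(f,f)}
3. step(f)  →  {at(b), at(c), at(f), holds(f), on(b), on(d), on(f), ready(b,c), ready(b,f), ready(c,b), ready(c,c), ready(d,c), ready(f,d), ready(f,f)}

swap(b,c); free(f,c); step(f)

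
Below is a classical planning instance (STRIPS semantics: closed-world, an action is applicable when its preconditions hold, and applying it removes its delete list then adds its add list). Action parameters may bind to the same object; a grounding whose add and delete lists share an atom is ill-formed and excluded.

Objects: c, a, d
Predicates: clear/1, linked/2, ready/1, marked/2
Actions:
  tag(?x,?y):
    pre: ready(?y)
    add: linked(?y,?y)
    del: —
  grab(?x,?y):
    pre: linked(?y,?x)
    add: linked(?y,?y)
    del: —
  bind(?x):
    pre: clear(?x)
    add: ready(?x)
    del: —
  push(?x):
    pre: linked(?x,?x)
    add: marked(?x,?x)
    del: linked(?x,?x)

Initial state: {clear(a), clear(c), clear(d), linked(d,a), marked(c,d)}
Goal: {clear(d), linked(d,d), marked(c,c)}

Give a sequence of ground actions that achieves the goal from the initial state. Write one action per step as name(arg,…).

1. grab(a,d)  →  {clear(a), clear(c), clear(d), linked(d,a), linked(d,d), marked(c,d)}
2. bind(c)  →  {clear(a), clear(c), clear(d), linked(d,a), linked(d,d), marked(c,d), ready(c)}
3. tag(c,c)  →  {clear(a), clear(c), clear(d), linked(c,c), linked(d,a), linked(d,d), marked(c,d), ready(c)}
4. push(c)  →  {clear(a), clear(c), clear(d), linked(d,a), linked(d,d), marked(c,c), marked(c,d), ready(c)}

grab(a,d); bind(c); tag(c,c); push(c)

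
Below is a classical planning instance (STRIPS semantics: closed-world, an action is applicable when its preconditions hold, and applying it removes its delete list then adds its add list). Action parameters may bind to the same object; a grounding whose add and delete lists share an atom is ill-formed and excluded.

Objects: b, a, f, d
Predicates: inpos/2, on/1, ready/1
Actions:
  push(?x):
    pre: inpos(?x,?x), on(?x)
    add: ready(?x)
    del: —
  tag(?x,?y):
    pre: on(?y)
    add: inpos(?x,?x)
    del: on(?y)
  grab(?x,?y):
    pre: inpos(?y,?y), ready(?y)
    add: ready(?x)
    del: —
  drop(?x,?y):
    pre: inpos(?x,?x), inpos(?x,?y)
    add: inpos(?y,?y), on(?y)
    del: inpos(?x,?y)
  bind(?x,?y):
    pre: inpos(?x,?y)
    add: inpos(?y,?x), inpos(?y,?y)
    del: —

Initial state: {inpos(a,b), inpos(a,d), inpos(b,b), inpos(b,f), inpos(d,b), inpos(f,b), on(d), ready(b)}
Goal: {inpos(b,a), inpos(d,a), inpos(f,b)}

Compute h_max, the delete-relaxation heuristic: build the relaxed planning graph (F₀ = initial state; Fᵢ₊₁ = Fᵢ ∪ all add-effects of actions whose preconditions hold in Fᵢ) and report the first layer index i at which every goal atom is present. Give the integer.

F0 = init (8 atoms)
F1 = F0 ∪ {inpos(a,a), inpos(b,a), inpos(b,d), inpos(d,a), inpos(d,d), inpos(f,f), on(f), ready(a), ready(d), ready(f)}  (18 atoms)
goal ⊆ F1  ⇒  h_max = 1

1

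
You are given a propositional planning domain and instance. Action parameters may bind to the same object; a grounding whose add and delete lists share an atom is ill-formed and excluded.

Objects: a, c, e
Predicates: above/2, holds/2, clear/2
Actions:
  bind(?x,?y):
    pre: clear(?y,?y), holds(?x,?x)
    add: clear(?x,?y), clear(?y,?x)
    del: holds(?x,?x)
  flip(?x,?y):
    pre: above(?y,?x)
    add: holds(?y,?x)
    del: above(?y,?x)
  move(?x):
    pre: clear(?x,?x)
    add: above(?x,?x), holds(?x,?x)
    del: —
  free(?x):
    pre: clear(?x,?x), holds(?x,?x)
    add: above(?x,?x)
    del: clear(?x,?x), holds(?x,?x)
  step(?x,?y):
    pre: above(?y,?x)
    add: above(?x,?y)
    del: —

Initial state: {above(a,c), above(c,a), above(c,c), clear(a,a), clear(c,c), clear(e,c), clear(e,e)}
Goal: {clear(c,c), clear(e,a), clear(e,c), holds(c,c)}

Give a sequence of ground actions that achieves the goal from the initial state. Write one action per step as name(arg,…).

flip(c,c); move(a); bind(a,e)

1. flip(c,c)  →  {above(a,c), above(c,a), clear(a,a), clear(c,c), clear(e,c), clear(e,e), holds(c,c)}
2. move(a)  →  {above(a,a), above(a,c), above(c,a), clear(a,a), clear(c,c), clear(e,c), clear(e,e), holds(a,a), holds(c,c)}
3. bind(a,e)  →  {above(a,a), above(a,c), above(c,a), clear(a,a), clear(a,e), clear(c,c), clear(e,a), clear(e,c), clear(e,e), holds(c,c)}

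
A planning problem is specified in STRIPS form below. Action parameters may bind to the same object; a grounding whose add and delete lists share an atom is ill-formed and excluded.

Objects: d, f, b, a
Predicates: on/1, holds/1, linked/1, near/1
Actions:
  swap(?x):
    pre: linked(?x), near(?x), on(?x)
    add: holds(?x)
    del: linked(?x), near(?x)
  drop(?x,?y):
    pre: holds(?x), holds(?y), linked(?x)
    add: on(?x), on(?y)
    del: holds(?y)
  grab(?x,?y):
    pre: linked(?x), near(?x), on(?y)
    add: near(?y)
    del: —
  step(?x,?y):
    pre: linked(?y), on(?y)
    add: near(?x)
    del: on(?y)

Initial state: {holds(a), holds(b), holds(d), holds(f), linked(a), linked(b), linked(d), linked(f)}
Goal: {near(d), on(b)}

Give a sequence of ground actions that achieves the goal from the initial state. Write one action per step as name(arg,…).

1. drop(d,b)  →  {holds(a), holds(d), holds(f), linked(a), linked(b), linked(d), linked(f), on(b), on(d)}
2. step(d,d)  →  {holds(a), holds(d), holds(f), linked(a), linked(b), linked(d), linked(f), near(d), on(b)}

drop(d,b); step(d,d)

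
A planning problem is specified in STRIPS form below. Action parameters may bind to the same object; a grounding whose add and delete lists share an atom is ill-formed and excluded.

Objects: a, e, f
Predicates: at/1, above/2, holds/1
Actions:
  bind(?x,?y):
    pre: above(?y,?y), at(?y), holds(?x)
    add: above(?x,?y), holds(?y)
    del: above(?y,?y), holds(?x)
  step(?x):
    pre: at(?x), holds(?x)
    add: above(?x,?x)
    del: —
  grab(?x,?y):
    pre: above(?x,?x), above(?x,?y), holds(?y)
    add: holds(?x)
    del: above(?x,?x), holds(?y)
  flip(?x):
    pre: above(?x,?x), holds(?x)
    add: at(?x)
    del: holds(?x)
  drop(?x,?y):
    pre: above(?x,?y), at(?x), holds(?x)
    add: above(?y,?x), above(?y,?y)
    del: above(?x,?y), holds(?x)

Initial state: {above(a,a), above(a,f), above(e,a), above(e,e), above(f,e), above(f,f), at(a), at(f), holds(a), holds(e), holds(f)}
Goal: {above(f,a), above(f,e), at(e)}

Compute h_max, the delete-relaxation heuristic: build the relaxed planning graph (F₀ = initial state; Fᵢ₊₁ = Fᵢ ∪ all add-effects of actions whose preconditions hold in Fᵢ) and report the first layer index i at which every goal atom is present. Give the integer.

1

F0 = init (11 atoms)
F1 = F0 ∪ {above(e,f), above(f,a), at(e)}  (14 atoms)
goal ⊆ F1  ⇒  h_max = 1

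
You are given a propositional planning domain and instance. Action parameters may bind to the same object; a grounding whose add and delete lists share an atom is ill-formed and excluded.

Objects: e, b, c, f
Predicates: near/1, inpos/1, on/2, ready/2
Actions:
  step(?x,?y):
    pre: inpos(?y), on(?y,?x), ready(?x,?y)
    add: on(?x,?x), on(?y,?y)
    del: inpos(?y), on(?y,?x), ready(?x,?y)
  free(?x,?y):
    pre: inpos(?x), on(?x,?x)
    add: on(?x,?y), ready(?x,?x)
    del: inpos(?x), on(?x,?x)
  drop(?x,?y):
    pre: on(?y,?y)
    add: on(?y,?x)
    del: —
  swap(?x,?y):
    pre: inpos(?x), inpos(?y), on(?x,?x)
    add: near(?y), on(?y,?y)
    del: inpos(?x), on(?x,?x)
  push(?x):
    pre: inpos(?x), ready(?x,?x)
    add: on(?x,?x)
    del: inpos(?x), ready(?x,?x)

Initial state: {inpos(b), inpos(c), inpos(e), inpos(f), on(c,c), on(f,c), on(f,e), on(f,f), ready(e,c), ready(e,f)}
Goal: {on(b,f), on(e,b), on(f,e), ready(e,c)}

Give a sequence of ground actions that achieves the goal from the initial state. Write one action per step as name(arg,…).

1. swap(c,e)  →  {inpos(b), inpos(e), inpos(f), near(e), on(e,e), on(f,c), on(f,e), on(f,f), ready(e,c), ready(e,f)}
2. free(e,b)  →  {inpos(b), inpos(f), near(e), on(e,b), on(f,c), on(f,e), on(f,f), ready(e,c), ready(e,e), ready(e,f)}
3. swap(f,b)  →  {inpos(b), near(b), near(e), on(b,b), on(e,b), on(f,c), on(f,e), ready(e,c), ready(e,e), ready(e,f)}
4. free(b,f)  →  {near(b), near(e), on(b,f), on(e,b), on(f,c), on(f,e), ready(b,b), ready(e,c), ready(e,e), ready(e,f)}

swap(c,e); free(e,b); swap(f,b); free(b,f)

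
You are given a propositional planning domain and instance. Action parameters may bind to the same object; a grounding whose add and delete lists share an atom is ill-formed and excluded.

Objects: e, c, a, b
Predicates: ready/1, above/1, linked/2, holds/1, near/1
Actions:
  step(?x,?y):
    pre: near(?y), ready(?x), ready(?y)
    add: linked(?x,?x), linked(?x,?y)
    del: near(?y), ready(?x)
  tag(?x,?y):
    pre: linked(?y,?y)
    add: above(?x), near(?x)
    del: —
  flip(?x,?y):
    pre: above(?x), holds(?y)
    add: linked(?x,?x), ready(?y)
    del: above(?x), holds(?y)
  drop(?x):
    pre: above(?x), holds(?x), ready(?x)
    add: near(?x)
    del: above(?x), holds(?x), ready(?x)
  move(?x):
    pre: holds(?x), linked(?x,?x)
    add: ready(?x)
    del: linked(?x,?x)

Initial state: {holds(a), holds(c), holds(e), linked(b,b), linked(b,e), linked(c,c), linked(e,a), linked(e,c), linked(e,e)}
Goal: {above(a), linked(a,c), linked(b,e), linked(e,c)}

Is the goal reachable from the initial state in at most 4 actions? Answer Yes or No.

No

1. tag(c,e)  →  {above(c), holds(a), holds(c), holds(e), linked(b,b), linked(b,e), linked(c,c), linked(e,a), linked(e,c), linked(e,e), near(c)}
2. tag(a,e)  →  {above(a), above(c), holds(a), holds(c), holds(e), linked(b,b), linked(b,e), linked(c,c), linked(e,a), linked(e,c), linked(e,e), near(a), near(c)}
3. flip(c,a)  →  {above(a), holds(c), holds(e), linked(b,b), linked(b,e), linked(c,c), linked(e,a), linked(e,c), linked(e,e), near(a), near(c), ready(a)}
4. move(c)  →  {above(a), holds(c), holds(e), linked(b,b), linked(b,e), linked(e,a), linked(e,c), linked(e,e), near(a), near(c), ready(a), ready(c)}
5. step(a,c)  →  {above(a), holds(c), holds(e), linked(a,a), linked(a,c), linked(b,b), linked(b,e), linked(e,a), linked(e,c), linked(e,e), near(a), ready(c)}
optimal plan length = 5; 5 > 4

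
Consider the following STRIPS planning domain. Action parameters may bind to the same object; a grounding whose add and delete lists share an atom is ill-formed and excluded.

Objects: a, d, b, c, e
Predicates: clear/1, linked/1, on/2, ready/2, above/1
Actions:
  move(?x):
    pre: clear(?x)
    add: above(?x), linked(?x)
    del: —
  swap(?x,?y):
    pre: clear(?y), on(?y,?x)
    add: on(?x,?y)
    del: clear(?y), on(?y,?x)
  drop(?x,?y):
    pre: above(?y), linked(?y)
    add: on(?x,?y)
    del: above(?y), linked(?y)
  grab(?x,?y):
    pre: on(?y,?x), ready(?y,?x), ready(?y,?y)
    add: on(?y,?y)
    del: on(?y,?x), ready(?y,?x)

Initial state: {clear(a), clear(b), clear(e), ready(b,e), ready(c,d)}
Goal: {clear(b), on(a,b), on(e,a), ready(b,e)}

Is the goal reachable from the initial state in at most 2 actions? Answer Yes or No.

No

1. move(a)  →  {above(a), clear(a), clear(b), clear(e), linked(a), ready(b,e), ready(c,d)}
2. move(b)  →  {above(a), above(b), clear(a), clear(b), clear(e), linked(a), linked(b), ready(b,e), ready(c,d)}
3. drop(a,b)  →  {above(a), clear(a), clear(b), clear(e), linked(a), on(a,b), ready(b,e), ready(c,d)}
4. drop(e,a)  →  {clear(a), clear(b), clear(e), on(a,b), on(e,a), ready(b,e), ready(c,d)}
optimal plan length = 4; 4 > 2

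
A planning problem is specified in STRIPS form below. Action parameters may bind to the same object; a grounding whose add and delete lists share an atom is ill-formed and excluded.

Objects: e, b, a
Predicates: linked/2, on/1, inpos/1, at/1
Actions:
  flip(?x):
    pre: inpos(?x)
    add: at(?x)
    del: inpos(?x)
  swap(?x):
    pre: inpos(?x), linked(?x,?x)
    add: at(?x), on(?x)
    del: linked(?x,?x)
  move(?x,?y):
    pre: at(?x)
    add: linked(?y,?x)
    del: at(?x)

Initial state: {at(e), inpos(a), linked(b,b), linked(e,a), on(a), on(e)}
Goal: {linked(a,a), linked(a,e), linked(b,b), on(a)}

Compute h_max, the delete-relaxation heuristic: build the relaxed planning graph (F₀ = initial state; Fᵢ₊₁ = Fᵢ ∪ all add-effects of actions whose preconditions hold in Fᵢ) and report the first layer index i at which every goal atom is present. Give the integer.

2

F0 = init (6 atoms)
F1 = F0 ∪ {at(a), linked(a,e), linked(b,e), linked(e,e)}  (10 atoms)
F2 = F1 ∪ {linked(a,a), linked(b,a)}  (12 atoms)
goal ⊆ F2  ⇒  h_max = 2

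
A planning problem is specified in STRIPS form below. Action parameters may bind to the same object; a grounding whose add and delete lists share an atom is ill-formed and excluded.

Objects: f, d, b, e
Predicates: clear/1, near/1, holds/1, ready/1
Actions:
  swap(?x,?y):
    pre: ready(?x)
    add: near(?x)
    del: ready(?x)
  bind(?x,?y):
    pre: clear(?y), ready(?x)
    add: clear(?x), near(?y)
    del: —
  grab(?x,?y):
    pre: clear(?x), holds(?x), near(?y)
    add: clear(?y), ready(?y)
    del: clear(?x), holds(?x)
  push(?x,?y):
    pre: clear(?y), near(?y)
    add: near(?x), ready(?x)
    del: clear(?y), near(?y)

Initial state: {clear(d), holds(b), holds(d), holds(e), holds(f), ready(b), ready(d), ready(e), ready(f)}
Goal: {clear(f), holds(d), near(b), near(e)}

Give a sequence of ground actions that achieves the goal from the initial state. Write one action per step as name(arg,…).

swap(b,f); swap(e,f); bind(f,d)

1. swap(b,f)  →  {clear(d), holds(b), holds(d), holds(e), holds(f), near(b), ready(d), ready(e), ready(f)}
2. swap(e,f)  →  {clear(d), holds(b), holds(d), holds(e), holds(f), near(b), near(e), ready(d), ready(f)}
3. bind(f,d)  →  {clear(d), clear(f), holds(b), holds(d), holds(e), holds(f), near(b), near(d), near(e), ready(d), ready(f)}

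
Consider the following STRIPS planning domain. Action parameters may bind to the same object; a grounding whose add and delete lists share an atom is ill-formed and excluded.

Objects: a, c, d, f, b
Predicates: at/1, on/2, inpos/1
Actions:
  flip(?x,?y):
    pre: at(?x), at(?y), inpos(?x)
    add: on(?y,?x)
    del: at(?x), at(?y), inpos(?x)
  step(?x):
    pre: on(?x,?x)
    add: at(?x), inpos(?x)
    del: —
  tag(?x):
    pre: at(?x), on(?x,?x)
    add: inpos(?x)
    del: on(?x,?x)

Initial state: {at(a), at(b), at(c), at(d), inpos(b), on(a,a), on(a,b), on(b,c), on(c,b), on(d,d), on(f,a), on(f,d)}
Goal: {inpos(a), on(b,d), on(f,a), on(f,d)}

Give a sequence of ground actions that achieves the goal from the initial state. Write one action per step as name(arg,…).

1. step(a)  →  {at(a), at(b), at(c), at(d), inpos(a), inpos(b), on(a,a), on(a,b), on(b,c), on(c,b), on(d,d), on(f,a), on(f,d)}
2. step(d)  →  {at(a), at(b), at(c), at(d), inpos(a), inpos(b), inpos(d), on(a,a), on(a,b), on(b,c), on(c,b), on(d,d), on(f,a), on(f,d)}
3. flip(d,b)  →  {at(a), at(c), inpos(a), inpos(b), on(a,a), on(a,b), on(b,c), on(b,d), on(c,b), on(d,d), on(f,a), on(f,d)}

step(a); step(d); flip(d,b)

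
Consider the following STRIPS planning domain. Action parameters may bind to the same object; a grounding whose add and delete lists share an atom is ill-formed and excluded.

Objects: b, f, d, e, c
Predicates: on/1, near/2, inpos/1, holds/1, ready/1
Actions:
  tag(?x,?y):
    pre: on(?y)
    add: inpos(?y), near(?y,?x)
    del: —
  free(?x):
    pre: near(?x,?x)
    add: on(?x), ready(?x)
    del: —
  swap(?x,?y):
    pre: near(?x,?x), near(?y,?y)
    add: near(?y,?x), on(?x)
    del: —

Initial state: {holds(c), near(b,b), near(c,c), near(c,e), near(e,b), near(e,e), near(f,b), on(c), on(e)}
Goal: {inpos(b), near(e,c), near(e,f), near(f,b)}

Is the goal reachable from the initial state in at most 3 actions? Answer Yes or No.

1. tag(f,e)  →  {holds(c), inpos(e), near(b,b), near(c,c), near(c,e), near(e,b), near(e,e), near(e,f), near(f,b), on(c), on(e)}
2. tag(c,e)  →  {holds(c), inpos(e), near(b,b), near(c,c), near(c,e), near(e,b), near(e,c), near(e,e), near(e,f), near(f,b), on(c), on(e)}
3. free(b)  →  {holds(c), inpos(e), near(b,b), near(c,c), near(c,e), near(e,b), near(e,c), near(e,e), near(e,f), near(f,b), on(b), on(c), on(e), ready(b)}
4. tag(b,b)  →  {holds(c), inpos(b), inpos(e), near(b,b), near(c,c), near(c,e), near(e,b), near(e,c), near(e,e), near(e,f), near(f,b), on(b), on(c), on(e), ready(b)}
optimal plan length = 4; 4 > 3

No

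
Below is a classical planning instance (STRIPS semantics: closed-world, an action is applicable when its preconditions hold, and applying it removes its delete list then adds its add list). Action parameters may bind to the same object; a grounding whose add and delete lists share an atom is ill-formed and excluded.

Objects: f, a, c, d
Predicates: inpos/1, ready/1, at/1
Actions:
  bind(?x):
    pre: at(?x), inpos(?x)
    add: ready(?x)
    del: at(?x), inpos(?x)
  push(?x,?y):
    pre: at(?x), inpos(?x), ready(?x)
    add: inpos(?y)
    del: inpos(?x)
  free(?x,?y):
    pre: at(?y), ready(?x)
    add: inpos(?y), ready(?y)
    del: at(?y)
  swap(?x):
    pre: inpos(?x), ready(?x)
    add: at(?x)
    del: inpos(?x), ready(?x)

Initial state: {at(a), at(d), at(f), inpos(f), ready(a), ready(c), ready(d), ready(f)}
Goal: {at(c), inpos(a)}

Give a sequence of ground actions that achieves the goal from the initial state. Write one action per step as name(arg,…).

push(f,c); free(f,a); swap(c)

1. push(f,c)  →  {at(a), at(d), at(f), inpos(c), ready(a), ready(c), ready(d), ready(f)}
2. free(f,a)  →  {at(d), at(f), inpos(a), inpos(c), ready(a), ready(c), ready(d), ready(f)}
3. swap(c)  →  {at(c), at(d), at(f), inpos(a), ready(a), ready(d), ready(f)}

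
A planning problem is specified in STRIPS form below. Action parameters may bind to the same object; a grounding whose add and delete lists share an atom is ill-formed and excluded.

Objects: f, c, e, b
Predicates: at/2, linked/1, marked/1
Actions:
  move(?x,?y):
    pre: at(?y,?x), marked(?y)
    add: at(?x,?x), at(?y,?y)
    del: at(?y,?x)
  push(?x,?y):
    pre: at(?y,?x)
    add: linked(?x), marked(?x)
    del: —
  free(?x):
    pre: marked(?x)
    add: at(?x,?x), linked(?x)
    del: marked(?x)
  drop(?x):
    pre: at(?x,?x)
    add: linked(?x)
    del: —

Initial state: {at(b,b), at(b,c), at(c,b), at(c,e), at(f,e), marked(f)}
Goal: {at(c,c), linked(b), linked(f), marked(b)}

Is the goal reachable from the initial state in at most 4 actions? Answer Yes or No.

Yes

1. push(b,c)  →  {at(b,b), at(b,c), at(c,b), at(c,e), at(f,e), linked(b), marked(b), marked(f)}
2. move(c,b)  →  {at(b,b), at(c,b), at(c,c), at(c,e), at(f,e), linked(b), marked(b), marked(f)}
3. free(f)  →  {at(b,b), at(c,b), at(c,c), at(c,e), at(f,e), at(f,f), linked(b), linked(f), marked(b)}
optimal plan length = 3; 3 ≤ 4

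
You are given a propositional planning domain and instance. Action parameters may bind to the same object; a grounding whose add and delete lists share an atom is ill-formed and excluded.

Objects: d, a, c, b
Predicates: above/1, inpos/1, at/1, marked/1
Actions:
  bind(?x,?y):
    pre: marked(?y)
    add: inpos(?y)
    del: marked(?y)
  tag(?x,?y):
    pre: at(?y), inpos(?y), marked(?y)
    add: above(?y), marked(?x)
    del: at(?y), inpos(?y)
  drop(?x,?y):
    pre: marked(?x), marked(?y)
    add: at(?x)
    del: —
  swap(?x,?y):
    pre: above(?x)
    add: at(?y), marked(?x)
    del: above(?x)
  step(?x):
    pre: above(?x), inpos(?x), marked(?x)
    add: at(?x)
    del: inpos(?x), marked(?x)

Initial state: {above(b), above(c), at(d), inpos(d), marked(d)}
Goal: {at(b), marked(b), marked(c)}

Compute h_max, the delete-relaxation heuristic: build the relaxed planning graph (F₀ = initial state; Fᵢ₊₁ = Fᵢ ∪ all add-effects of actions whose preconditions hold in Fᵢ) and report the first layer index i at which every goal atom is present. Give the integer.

F0 = init (5 atoms)
F1 = F0 ∪ {above(d), at(a), at(b), at(c), marked(a), marked(b), marked(c)}  (12 atoms)
goal ⊆ F1  ⇒  h_max = 1

1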